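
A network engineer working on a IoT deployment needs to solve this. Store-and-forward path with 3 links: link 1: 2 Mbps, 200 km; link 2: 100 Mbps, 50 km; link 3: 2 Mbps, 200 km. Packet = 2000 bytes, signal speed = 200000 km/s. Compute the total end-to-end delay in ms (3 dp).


Packet = 2000 bytes = 16000 bits. Store-and-forward: sum (t_trans + t_prop) per link.
Link 1: t_trans = 16000/(2*10^6) s = 8.0000 ms; t_prop = 200/200000 s = 1.0000 ms; subtotal = 9.0000 ms
Link 2: t_trans = 16000/(100*10^6) s = 0.1600 ms; t_prop = 50/200000 s = 0.2500 ms; subtotal = 0.4100 ms
Link 3: t_trans = 16000/(2*10^6) s = 8.0000 ms; t_prop = 200/200000 s = 1.0000 ms; subtotal = 9.0000 ms
End-to-end = 9.0000 + 0.4100 + 9.0000 = 18.4100 ms -> 18.410 ms (3 dp)

18.410


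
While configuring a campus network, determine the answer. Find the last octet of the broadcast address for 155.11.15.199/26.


Given: IP = 155.11.15.199, prefix = /26
Host bits = 32 - 26 = 6
Network last octet = 199 AND mask = 192
Host part size = 2^6 - 1 = 63
Broadcast last octet = 192 OR 63 = 255

255


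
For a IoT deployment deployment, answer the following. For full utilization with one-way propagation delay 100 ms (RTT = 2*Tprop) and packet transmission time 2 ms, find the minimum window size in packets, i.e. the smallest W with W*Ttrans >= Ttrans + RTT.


Given: Ttrans = 2 ms, RTT = 200 ms (= 2 * Tprop, Tprop = 100 ms)
Time until first ACK returns = Ttrans + RTT = 2 + 200 = 202 ms
Need W * Ttrans >= Ttrans + RTT  ->  W >= (Ttrans + RTT) / Ttrans
(Ttrans + RTT) / Ttrans = 202 / 2 = 101
W_min = ceil(101) = 101

101


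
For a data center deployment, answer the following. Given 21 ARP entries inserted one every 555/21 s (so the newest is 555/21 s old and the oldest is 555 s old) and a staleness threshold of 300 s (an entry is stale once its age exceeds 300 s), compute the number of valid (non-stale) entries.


Ages are k * 555/21 s for k = 1..21 (spacing = 26.4286 s).
Entry k is valid iff k * 555/21 <= 300 iff k <= 21 * 300 / 555 = 11.3514
n_valid = floor(11.3514) = 11
(n_stale = 21 - 11 = 10)

11


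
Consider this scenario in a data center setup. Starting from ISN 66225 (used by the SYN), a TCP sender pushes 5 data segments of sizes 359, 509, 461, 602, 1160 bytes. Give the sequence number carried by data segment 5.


The SYN occupies sequence number ISN = 66225, so the first data byte is ISN + 1 = 66226.
SEQ of data segment i = (ISN + 1) + sum of payload sizes of segments 1..i-1.
Segment 1: SEQ = 66226, payload = 359 bytes
Segment 2: SEQ = 66585, payload = 509 bytes
Segment 3: SEQ = 67094, payload = 461 bytes
Segment 4: SEQ = 67555, payload = 602 bytes
Segment 5: SEQ = 68157, payload = 1160 bytes
SEQ of segment 5 = 66226 + 359 + 509 + 461 + 602 = 68157

68157


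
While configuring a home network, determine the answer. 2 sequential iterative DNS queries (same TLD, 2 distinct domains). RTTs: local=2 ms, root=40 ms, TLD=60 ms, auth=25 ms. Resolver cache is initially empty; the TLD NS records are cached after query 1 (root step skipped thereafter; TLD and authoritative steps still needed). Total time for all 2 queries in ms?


Lookup 1 (cold cache): local + root + TLD + auth = 2 + 40 + 60 + 25 = 127 ms
Lookups 2..2 (TLD NS cached -> skip root; new domain -> still ask TLD and auth): local + TLD + auth = 2 + 60 + 25 = 87 ms each
Remaining 1 lookups: 1 * 87 = 87 ms
Total = 127 + 87 = 214 ms

214


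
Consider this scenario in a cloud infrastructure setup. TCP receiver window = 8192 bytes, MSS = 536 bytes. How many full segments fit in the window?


Given: RWND = 8192 bytes, MSS = 536 bytes
Full segments = floor(RWND / MSS)
Full segments = floor(8192 / 536)
Full segments = floor(15.2836) = 15

15


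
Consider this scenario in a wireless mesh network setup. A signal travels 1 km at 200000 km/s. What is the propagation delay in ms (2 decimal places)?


Given: distance = 1 km, speed = 200000 km/s
Delay = distance / speed = 1 / 200000 seconds
Delay in ms = 1 * 1000 / 200000
Delay = 0.0050 ms
Rounded to 2 dp = 0.01 ms

0.01


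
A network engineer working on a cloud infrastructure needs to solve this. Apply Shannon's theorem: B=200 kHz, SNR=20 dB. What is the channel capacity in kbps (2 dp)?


Given: B = 200 kHz, SNR = 20 dB
SNR linear = 10^(20/10) = 100
1 + SNR = 101
log2(101) = 6.6582114828
C = 200 * 1000 * 6.6582114828 = 1331642.2966 bps
C = 1331.642297 kbps -> 1331.64 kbps (2 dp)

1331.64


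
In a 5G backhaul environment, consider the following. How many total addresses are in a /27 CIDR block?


Given: CIDR prefix /27
Host bits = 32 - 27 = 5
Total addresses = 2^5 = 32

32


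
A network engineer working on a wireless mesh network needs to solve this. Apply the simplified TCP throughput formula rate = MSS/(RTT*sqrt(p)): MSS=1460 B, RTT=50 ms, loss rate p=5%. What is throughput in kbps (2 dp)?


Given: MSS = 1460 bytes, RTT = 50 ms, loss = 5%
RTT in seconds = 50 / 1000 = 0.05
Loss rate = 5% = 0.05
sqrt(loss) = sqrt(0.05) = 0.223606797750
Throughput (bytes/s) = 1460 / (0.05 * 0.223606797750) = 130586.3699
Throughput (kbps) = 130586.3699 * 8 / 1000 = 1044.690959 -> 1044.69 kbps (2 dp)

1044.69


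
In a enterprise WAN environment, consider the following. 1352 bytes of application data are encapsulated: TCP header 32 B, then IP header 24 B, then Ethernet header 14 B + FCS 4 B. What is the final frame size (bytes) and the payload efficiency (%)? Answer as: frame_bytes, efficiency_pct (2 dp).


TCP segment = 1352 + 32 = 1384 B
IP packet = 1384 + 24 = 1408 B
Ethernet frame = 1408 + 14 + 4 = 1426 B
Efficiency = app / frame = 1352 / 1426 = 0.948107 = 94.8107% -> 94.81% (2 dp)

1426, 94.81


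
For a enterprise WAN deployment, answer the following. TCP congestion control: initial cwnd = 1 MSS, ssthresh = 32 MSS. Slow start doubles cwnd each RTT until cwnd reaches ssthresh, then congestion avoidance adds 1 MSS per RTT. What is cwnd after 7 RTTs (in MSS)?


RTT 0: cwnd = 1 MSS (initial)
RTT 1: cwnd = 2 MSS (slow start, doubled)
RTT 2: cwnd = 4 MSS (slow start, doubled)
RTT 3: cwnd = 8 MSS (slow start, doubled)
RTT 4: cwnd = 16 MSS (slow start, doubled)
RTT 5: cwnd = 32 MSS (slow start, doubled)
RTT 6: cwnd = 33 MSS (congestion avoidance, +1)
RTT 7: cwnd = 34 MSS (congestion avoidance, +1)

34


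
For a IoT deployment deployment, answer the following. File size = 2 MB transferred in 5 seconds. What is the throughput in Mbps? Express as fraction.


Given: file = 2 MB, time = 5 s
File in Mb = 2 * 8 = 16 Mb
Throughput = 16 / 5 Mbps
Throughput = 16/5 Mbps

16/5


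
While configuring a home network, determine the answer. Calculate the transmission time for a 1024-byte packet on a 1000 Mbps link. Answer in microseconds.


Given: packet = 1024 bytes, bandwidth = 1000 Mbps
Packet in bits = 1024 * 8 = 8192 bits
Bandwidth = 1000 * 10^6 = 1000000000 bps
Time = 8192 / 1000000000 seconds
Time in us = 8192 * 10^6 / 1000000000 = 8.192

8.192


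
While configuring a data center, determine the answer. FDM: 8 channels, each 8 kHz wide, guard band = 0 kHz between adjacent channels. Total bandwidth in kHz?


Given: 8 channels, 8 kHz each, guard = 0 kHz
Channel bandwidth = 8 * 8 = 64 kHz
Guard bands = 7 gaps * 0 kHz = 0 kHz
Total = 64 + 0 = 64 kHz

64


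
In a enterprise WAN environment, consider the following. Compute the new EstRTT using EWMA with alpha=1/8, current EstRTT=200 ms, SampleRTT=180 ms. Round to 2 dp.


Given: EstRTT = 200 ms, SampleRTT = 180 ms, alpha = 1/8
New EstRTT = (1 - alpha) * EstRTT + alpha * SampleRTT
(7/8) * 200 = 175
(1/8) * 180 = 22.5
New EstRTT = 175 + 22.5 = 197.5 ms -> 197.50 ms (2 dp)

197.50


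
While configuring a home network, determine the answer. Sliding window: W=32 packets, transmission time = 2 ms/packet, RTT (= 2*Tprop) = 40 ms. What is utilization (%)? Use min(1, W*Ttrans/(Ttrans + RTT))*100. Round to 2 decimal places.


Given: W = 32, Ttrans = 2 ms, RTT = 40 ms (= 2 * Tprop, Tprop = 20 ms)
Cycle time = Ttrans + RTT = 2 + 40 = 42 ms (first packet sent until its ACK returns)
W * Ttrans = 32 * 2 = 64 ms of sending per cycle
W * Ttrans / (Ttrans + RTT) = 64 / 42 = 1.523810
U = min(1, 1.523810) = 1.000000
U% = 100.00%

100.00


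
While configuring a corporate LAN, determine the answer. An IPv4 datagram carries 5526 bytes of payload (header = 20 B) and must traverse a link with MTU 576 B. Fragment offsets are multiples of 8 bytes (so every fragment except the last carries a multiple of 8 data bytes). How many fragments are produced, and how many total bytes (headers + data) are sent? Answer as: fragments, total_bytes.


Max data per non-final fragment = floor((MTU - header)/8)*8 = floor((576 - 20)/8)*8 = floor(556/8)*8 = 552 B
Final fragment needs no 8-byte alignment: it can carry up to MTU - header = 556 B
Non-final fragments needed = ceil((payload - 556) / 552) = ceil(4970/552) = ceil(9.0036) = 10
Number of fragments = 10 + 1 = 11
Fragment sizes (data): 10 * 552 B + 6 B (last, 6 <= 556 OK)
Total bytes sent = payload + n_frags * header = 5526 + 11*20 = 5526 + 220 = 5746 B

11, 5746


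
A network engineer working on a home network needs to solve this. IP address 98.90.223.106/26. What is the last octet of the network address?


Given: IP = 98.90.223.106, prefix = /26
Subnet mask = 255.255.255.192
Last octet of IP: 106
Last octet of mask: 192
Network last octet = 106 AND 192 = 64

64


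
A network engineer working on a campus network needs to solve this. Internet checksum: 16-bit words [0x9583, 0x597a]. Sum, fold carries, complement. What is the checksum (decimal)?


Given words: [0x9583, 0x597a]
Step 1: Sum all words
Raw sum = 38275 + 22906 = 61181
One's complement = ~61181 & 0xFFFF = 4354

4354


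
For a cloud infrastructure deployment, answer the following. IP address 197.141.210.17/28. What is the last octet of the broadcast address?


Given: IP = 197.141.210.17, prefix = /28
Host bits = 32 - 28 = 4
Network last octet = 17 AND mask = 16
Host part size = 2^4 - 1 = 15
Broadcast last octet = 16 OR 15 = 31

31


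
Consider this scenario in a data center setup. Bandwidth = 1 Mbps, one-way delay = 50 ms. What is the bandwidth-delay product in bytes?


Given: bandwidth = 1 Mbps, delay = 50 ms
BDP in bits = 1 * 10^6 * 50 / 1000
BDP in bits = 50000
BDP in bytes = 50000 / 8 = 6250

6250


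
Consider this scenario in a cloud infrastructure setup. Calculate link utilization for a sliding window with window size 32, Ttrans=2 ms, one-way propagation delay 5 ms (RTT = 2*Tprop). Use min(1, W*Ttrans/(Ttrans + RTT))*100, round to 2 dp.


Given: W = 32, Ttrans = 2 ms, RTT = 10 ms (= 2 * Tprop, Tprop = 5 ms)
Cycle time = Ttrans + RTT = 2 + 10 = 12 ms (first packet sent until its ACK returns)
W * Ttrans = 32 * 2 = 64 ms of sending per cycle
W * Ttrans / (Ttrans + RTT) = 64 / 12 = 5.333333
U = min(1, 5.333333) = 1.000000
U% = 100.00%

100.00


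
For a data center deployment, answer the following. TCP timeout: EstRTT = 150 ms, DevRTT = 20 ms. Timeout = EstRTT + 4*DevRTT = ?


Given: EstRTT = 150 ms, DevRTT = 20 ms
Timeout = EstRTT + 4 * DevRTT
4 * DevRTT = 4 * 20 = 80
Timeout = 150 + 80 = 230 ms

230


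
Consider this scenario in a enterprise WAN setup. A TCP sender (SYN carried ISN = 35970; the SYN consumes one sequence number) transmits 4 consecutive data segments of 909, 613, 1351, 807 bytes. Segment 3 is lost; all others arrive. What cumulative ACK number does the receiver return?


SYN uses sequence number 35970; first data byte = ISN + 1 = 35971.
Segment 1: SEQ = 35971, len = 909 B, covers [35971, 36879]
Segment 2: SEQ = 36880, len = 613 B, covers [36880, 37492]
Segment 3: SEQ = 37493, len = 1351 B, covers [37493, 38843] [LOST]
Segment 4: SEQ = 38844, len = 807 B, covers [38844, 39650]
In-order data received: bytes [35971, 37492] (segments 1..2).
Segment 3 missing -> gap begins at byte 37493; later segments buffered out of order.
Cumulative ACK = next expected in-order byte = 35971 + 909 + 613 = 37493

37493


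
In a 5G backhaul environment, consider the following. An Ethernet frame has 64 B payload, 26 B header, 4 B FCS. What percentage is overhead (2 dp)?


Given: payload = 64 B, header = 26 B, trailer = 4 B
Overhead bytes = header + trailer = 26 + 4 = 30
Total frame = payload + overhead = 64 + 30 = 94
Overhead % = 30 / 94 * 100 = 31.9149% -> 31.91% (2 dp)

31.91


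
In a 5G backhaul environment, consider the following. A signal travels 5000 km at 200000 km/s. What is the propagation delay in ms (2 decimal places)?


Given: distance = 5000 km, speed = 200000 km/s
Delay = distance / speed = 5000 / 200000 seconds
Delay in ms = 5000 * 1000 / 200000
Delay = 25.0000 ms
Rounded to 2 dp = 25.00 ms

25.00


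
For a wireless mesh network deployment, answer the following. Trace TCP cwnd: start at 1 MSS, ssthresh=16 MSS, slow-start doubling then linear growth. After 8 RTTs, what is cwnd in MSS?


RTT 0: cwnd = 1 MSS (initial)
RTT 1: cwnd = 2 MSS (slow start, doubled)
RTT 2: cwnd = 4 MSS (slow start, doubled)
RTT 3: cwnd = 8 MSS (slow start, doubled)
RTT 4: cwnd = 16 MSS (slow start, doubled)
RTT 5: cwnd = 17 MSS (congestion avoidance, +1)
RTT 6: cwnd = 18 MSS (congestion avoidance, +1)
RTT 7: cwnd = 19 MSS (congestion avoidance, +1)
RTT 8: cwnd = 20 MSS (congestion avoidance, +1)

20


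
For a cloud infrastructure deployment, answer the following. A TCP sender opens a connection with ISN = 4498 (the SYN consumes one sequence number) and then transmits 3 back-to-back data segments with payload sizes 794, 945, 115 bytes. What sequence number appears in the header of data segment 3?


The SYN occupies sequence number ISN = 4498, so the first data byte is ISN + 1 = 4499.
SEQ of data segment i = (ISN + 1) + sum of payload sizes of segments 1..i-1.
Segment 1: SEQ = 4499, payload = 794 bytes
Segment 2: SEQ = 5293, payload = 945 bytes
Segment 3: SEQ = 6238, payload = 115 bytes
SEQ of segment 3 = 4499 + 794 + 945 = 6238

6238


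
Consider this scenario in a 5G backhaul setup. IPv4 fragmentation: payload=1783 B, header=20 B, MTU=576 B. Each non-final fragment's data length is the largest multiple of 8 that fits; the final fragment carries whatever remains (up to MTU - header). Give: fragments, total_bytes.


Max data per non-final fragment = floor((MTU - header)/8)*8 = floor((576 - 20)/8)*8 = floor(556/8)*8 = 552 B
Final fragment needs no 8-byte alignment: it can carry up to MTU - header = 556 B
Non-final fragments needed = ceil((payload - 556) / 552) = ceil(1227/552) = ceil(2.2228) = 3
Number of fragments = 3 + 1 = 4
Fragment sizes (data): 3 * 552 B + 127 B (last, 127 <= 556 OK)
Total bytes sent = payload + n_frags * header = 1783 + 4*20 = 1783 + 80 = 1863 B

4, 1863


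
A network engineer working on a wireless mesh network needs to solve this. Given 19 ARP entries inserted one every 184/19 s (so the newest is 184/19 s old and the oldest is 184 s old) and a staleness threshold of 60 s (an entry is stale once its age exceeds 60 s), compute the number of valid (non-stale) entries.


Ages are k * 184/19 s for k = 1..19 (spacing = 9.6842 s).
Entry k is valid iff k * 184/19 <= 60 iff k <= 19 * 60 / 184 = 6.1957
n_valid = floor(6.1957) = 6
(n_stale = 19 - 6 = 13)

6


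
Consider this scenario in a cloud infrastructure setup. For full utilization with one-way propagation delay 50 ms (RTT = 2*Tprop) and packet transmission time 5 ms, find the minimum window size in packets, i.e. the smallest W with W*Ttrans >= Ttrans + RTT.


Given: Ttrans = 5 ms, RTT = 100 ms (= 2 * Tprop, Tprop = 50 ms)
Time until first ACK returns = Ttrans + RTT = 5 + 100 = 105 ms
Need W * Ttrans >= Ttrans + RTT  ->  W >= (Ttrans + RTT) / Ttrans
(Ttrans + RTT) / Ttrans = 105 / 5 = 21
W_min = ceil(21) = 21

21


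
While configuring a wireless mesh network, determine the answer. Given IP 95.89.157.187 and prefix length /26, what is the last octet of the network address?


Given: IP = 95.89.157.187, prefix = /26
Subnet mask = 255.255.255.192
Last octet of IP: 187
Last octet of mask: 192
Network last octet = 187 AND 192 = 128

128


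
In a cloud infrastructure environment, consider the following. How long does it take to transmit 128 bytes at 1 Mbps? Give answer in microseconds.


Given: packet = 128 bytes, bandwidth = 1 Mbps
Packet in bits = 128 * 8 = 1024 bits
Bandwidth = 1 * 10^6 = 1000000 bps
Time = 1024 / 1000000 seconds
Time in us = 1024 * 10^6 / 1000000 = 1024

1024


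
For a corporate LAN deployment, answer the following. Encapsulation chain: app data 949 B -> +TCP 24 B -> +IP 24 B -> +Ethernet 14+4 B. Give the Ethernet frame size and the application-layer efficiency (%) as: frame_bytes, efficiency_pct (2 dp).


TCP segment = 949 + 24 = 973 B
IP packet = 973 + 24 = 997 B
Ethernet frame = 997 + 14 + 4 = 1015 B
Efficiency = app / frame = 949 / 1015 = 0.934975 = 93.4975% -> 93.50% (2 dp)

1015, 93.50


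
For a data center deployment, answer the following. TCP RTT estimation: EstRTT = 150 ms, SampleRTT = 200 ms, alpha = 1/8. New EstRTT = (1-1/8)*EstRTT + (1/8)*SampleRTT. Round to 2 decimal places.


Given: EstRTT = 150 ms, SampleRTT = 200 ms, alpha = 1/8
New EstRTT = (1 - alpha) * EstRTT + alpha * SampleRTT
(7/8) * 150 = 131.25
(1/8) * 200 = 25
New EstRTT = 131.25 + 25 = 156.25 ms -> 156.25 ms (2 dp)

156.25


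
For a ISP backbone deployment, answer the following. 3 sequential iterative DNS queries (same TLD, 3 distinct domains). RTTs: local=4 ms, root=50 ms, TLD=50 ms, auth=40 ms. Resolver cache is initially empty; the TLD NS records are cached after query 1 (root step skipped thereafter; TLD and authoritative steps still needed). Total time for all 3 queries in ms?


Lookup 1 (cold cache): local + root + TLD + auth = 4 + 50 + 50 + 40 = 144 ms
Lookups 2..3 (TLD NS cached -> skip root; new domain -> still ask TLD and auth): local + TLD + auth = 4 + 50 + 40 = 94 ms each
Remaining 2 lookups: 2 * 94 = 188 ms
Total = 144 + 188 = 332 ms

332


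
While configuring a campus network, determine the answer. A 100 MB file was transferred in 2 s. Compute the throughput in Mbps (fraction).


Given: file = 100 MB, time = 2 s
File in Mb = 100 * 8 = 800 Mb
Throughput = 800 / 2 Mbps
Throughput = 400 Mbps

400


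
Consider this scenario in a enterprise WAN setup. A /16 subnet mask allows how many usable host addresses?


Given: subnet mask /16
Host bits = 32 - 16 = 16
Total addresses = 2^16 = 65536
Usable hosts = 65536 - 2 (network + broadcast) = 65534

65534


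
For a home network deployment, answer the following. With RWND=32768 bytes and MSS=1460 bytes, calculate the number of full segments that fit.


Given: RWND = 32768 bytes, MSS = 1460 bytes
Full segments = floor(RWND / MSS)
Full segments = floor(32768 / 1460)
Full segments = floor(22.4438) = 22

22


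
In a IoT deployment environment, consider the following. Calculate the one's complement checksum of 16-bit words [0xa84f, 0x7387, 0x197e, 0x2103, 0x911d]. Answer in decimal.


Given words: [0xa84f, 0x7387, 0x197e, 0x2103, 0x911d]
Step 1: Sum all words
Raw sum = 43087 + 29575 + 6526 + 8451 + 37149 = 124788
Step 2: Fold carry: (59252 + 1) = 59253
One's complement = ~59253 & 0xFFFF = 6282

6282


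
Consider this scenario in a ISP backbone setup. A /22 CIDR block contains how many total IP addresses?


Given: CIDR prefix /22
Host bits = 32 - 22 = 10
Total addresses = 2^10 = 1024

1024


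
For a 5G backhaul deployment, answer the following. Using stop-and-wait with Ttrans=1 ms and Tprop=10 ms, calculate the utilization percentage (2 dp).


Given: Ttrans = 1 ms, Tprop = 10 ms
RTT = 2 * Tprop = 2 * 10 = 20 ms
U = Ttrans / (Ttrans + RTT)
U = 1 / (1 + 20)
U = 1 / 21 = 0.047619
U% = 4.76%

4.76


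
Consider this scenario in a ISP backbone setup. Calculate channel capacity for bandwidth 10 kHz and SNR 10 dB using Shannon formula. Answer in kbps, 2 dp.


Given: B = 10 kHz, SNR = 10 dB
SNR linear = 10^(10/10) = 10
1 + SNR = 11
log2(11) = 3.4594316186
C = 10 * 1000 * 3.4594316186 = 34594.3162 bps
C = 34.594316 kbps -> 34.59 kbps (2 dp)

34.59


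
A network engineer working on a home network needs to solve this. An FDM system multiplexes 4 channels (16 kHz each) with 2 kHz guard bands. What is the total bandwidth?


Given: 4 channels, 16 kHz each, guard = 2 kHz
Channel bandwidth = 4 * 16 = 64 kHz
Guard bands = 3 gaps * 2 kHz = 6 kHz
Total = 64 + 6 = 70 kHz

70


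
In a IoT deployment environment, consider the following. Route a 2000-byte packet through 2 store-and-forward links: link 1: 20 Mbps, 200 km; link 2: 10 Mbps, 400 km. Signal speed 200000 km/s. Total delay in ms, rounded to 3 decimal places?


Packet = 2000 bytes = 16000 bits. Store-and-forward: sum (t_trans + t_prop) per link.
Link 1: t_trans = 16000/(20*10^6) s = 0.8000 ms; t_prop = 200/200000 s = 1.0000 ms; subtotal = 1.8000 ms
Link 2: t_trans = 16000/(10*10^6) s = 1.6000 ms; t_prop = 400/200000 s = 2.0000 ms; subtotal = 3.6000 ms
End-to-end = 1.8000 + 3.6000 = 5.4000 ms -> 5.400 ms (3 dp)

5.400


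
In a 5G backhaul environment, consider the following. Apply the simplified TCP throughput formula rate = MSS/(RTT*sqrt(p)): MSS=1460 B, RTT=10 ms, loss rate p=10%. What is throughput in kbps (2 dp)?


Given: MSS = 1460 bytes, RTT = 10 ms, loss = 10%
RTT in seconds = 10 / 1000 = 0.01
Loss rate = 10% = 0.1
sqrt(loss) = sqrt(0.1) = 0.316227766017
Throughput (bytes/s) = 1460 / (0.01 * 0.316227766017) = 461692.5384
Throughput (kbps) = 461692.5384 * 8 / 1000 = 3693.540307 -> 3693.54 kbps (2 dp)

3693.54


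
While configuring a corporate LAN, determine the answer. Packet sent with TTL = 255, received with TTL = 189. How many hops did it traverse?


Given: initial TTL = 255, received TTL = 189
Hops = initial TTL - received TTL
Hops = 255 - 189 = 66

66


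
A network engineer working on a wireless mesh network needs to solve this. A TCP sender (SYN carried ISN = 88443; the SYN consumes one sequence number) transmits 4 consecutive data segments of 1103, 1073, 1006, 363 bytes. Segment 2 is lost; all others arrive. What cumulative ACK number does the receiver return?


SYN uses sequence number 88443; first data byte = ISN + 1 = 88444.
Segment 1: SEQ = 88444, len = 1103 B, covers [88444, 89546]
Segment 2: SEQ = 89547, len = 1073 B, covers [89547, 90619] [LOST]
Segment 3: SEQ = 90620, len = 1006 B, covers [90620, 91625]
Segment 4: SEQ = 91626, len = 363 B, covers [91626, 91988]
In-order data received: bytes [88444, 89546] (segments 1..1).
Segment 2 missing -> gap begins at byte 89547; later segments buffered out of order.
Cumulative ACK = next expected in-order byte = 88444 + 1103 = 89547

89547


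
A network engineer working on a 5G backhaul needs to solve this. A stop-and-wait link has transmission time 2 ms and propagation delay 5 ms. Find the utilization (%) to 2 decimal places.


Given: Ttrans = 2 ms, Tprop = 5 ms
RTT = 2 * Tprop = 2 * 5 = 10 ms
U = Ttrans / (Ttrans + RTT)
U = 2 / (2 + 10)
U = 2 / 12 = 0.166667
U% = 16.67%

16.67


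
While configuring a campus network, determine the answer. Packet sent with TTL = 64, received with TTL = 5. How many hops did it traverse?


Given: initial TTL = 64, received TTL = 5
Hops = initial TTL - received TTL
Hops = 64 - 5 = 59

59


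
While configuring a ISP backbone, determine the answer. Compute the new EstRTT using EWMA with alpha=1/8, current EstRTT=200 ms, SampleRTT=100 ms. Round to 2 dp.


Given: EstRTT = 200 ms, SampleRTT = 100 ms, alpha = 1/8
New EstRTT = (1 - alpha) * EstRTT + alpha * SampleRTT
(7/8) * 200 = 175
(1/8) * 100 = 12.5
New EstRTT = 175 + 12.5 = 187.5 ms -> 187.50 ms (2 dp)

187.50


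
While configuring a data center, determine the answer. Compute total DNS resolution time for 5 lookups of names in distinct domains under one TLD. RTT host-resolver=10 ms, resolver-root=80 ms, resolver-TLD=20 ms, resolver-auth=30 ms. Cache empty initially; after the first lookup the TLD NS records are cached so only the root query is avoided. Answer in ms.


Lookup 1 (cold cache): local + root + TLD + auth = 10 + 80 + 20 + 30 = 140 ms
Lookups 2..5 (TLD NS cached -> skip root; new domain -> still ask TLD and auth): local + TLD + auth = 10 + 20 + 30 = 60 ms each
Remaining 4 lookups: 4 * 60 = 240 ms
Total = 140 + 240 = 380 ms

380


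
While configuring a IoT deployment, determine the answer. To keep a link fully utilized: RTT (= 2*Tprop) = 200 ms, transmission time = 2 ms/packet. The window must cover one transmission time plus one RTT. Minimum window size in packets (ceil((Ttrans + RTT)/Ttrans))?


Given: Ttrans = 2 ms, RTT = 200 ms (= 2 * Tprop, Tprop = 100 ms)
Time until first ACK returns = Ttrans + RTT = 2 + 200 = 202 ms
Need W * Ttrans >= Ttrans + RTT  ->  W >= (Ttrans + RTT) / Ttrans
(Ttrans + RTT) / Ttrans = 202 / 2 = 101
W_min = ceil(101) = 101

101


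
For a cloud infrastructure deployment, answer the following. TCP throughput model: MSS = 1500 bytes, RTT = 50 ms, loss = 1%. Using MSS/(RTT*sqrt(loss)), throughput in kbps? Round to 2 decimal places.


Given: MSS = 1500 bytes, RTT = 50 ms, loss = 1%
RTT in seconds = 50 / 1000 = 0.05
Loss rate = 1% = 0.01
sqrt(loss) = sqrt(0.01) = 0.1
Throughput (bytes/s) = 1500 / (0.05 * 0.1) = 300000.0000
Throughput (kbps) = 300000.0000 * 8 / 1000 = 2400.000000 -> 2400.00 kbps (2 dp)

2400.00


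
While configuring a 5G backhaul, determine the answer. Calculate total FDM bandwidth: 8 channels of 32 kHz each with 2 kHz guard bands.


Given: 8 channels, 32 kHz each, guard = 2 kHz
Channel bandwidth = 8 * 32 = 256 kHz
Guard bands = 7 gaps * 2 kHz = 14 kHz
Total = 256 + 14 = 270 kHz

270


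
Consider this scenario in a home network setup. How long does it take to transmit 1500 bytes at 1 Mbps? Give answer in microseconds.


Given: packet = 1500 bytes, bandwidth = 1 Mbps
Packet in bits = 1500 * 8 = 12000 bits
Bandwidth = 1 * 10^6 = 1000000 bps
Time = 12000 / 1000000 seconds
Time in us = 12000 * 10^6 / 1000000 = 12000

12000


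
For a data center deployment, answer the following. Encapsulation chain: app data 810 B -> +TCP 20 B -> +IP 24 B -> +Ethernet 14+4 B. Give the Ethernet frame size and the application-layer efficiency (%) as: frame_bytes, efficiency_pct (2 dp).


TCP segment = 810 + 20 = 830 B
IP packet = 830 + 24 = 854 B
Ethernet frame = 854 + 14 + 4 = 872 B
Efficiency = app / frame = 810 / 872 = 0.928899 = 92.8899% -> 92.89% (2 dp)

872, 92.89


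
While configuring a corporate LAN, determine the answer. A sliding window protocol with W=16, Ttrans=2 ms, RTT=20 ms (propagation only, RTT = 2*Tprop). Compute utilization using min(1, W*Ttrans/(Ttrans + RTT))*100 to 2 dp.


Given: W = 16, Ttrans = 2 ms, RTT = 20 ms (= 2 * Tprop, Tprop = 10 ms)
Cycle time = Ttrans + RTT = 2 + 20 = 22 ms (first packet sent until its ACK returns)
W * Ttrans = 16 * 2 = 32 ms of sending per cycle
W * Ttrans / (Ttrans + RTT) = 32 / 22 = 1.454545
U = min(1, 1.454545) = 1.000000
U% = 100.00%

100.00


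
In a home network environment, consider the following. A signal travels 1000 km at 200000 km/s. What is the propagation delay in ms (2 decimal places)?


Given: distance = 1000 km, speed = 200000 km/s
Delay = distance / speed = 1000 / 200000 seconds
Delay in ms = 1000 * 1000 / 200000
Delay = 5.0000 ms
Rounded to 2 dp = 5.00 ms

5.00


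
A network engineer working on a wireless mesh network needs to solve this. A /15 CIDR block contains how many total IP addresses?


Given: CIDR prefix /15
Host bits = 32 - 15 = 17
Total addresses = 2^17 = 131072

131072


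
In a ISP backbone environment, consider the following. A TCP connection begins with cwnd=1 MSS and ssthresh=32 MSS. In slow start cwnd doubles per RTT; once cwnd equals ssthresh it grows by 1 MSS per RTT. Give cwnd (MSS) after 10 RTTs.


RTT 0: cwnd = 1 MSS (initial)
RTT 1: cwnd = 2 MSS (slow start, doubled)
RTT 2: cwnd = 4 MSS (slow start, doubled)
RTT 3: cwnd = 8 MSS (slow start, doubled)
RTT 4: cwnd = 16 MSS (slow start, doubled)
RTT 5: cwnd = 32 MSS (slow start, doubled)
RTT 6: cwnd = 33 MSS (congestion avoidance, +1)
RTT 7: cwnd = 34 MSS (congestion avoidance, +1)
RTT 8: cwnd = 35 MSS (congestion avoidance, +1)
RTT 9: cwnd = 36 MSS (congestion avoidance, +1)
RTT 10: cwnd = 37 MSS (congestion avoidance, +1)

37


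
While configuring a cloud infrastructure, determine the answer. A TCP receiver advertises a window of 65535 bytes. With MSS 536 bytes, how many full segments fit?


Given: RWND = 65535 bytes, MSS = 536 bytes
Full segments = floor(RWND / MSS)
Full segments = floor(65535 / 536)
Full segments = floor(122.2668) = 122

122


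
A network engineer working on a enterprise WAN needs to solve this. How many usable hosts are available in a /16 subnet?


Given: subnet mask /16
Host bits = 32 - 16 = 16
Total addresses = 2^16 = 65536
Usable hosts = 65536 - 2 (network + broadcast) = 65534

65534


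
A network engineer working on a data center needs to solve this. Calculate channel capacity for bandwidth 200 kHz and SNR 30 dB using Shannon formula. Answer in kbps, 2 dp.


Given: B = 200 kHz, SNR = 30 dB
SNR linear = 10^(30/10) = 1000
1 + SNR = 1001
log2(1001) = 9.9672262588
C = 200 * 1000 * 9.9672262588 = 1993445.2518 bps
C = 1993.445252 kbps -> 1993.45 kbps (2 dp)

1993.45


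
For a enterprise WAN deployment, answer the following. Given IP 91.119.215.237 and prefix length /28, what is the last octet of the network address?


Given: IP = 91.119.215.237, prefix = /28
Subnet mask = 255.255.255.240
Last octet of IP: 237
Last octet of mask: 240
Network last octet = 237 AND 240 = 224

224


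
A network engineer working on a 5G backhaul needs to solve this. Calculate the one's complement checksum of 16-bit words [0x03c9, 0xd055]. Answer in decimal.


Given words: [0x03c9, 0xd055]
Step 1: Sum all words
Raw sum = 969 + 53333 = 54302
One's complement = ~54302 & 0xFFFF = 11233

11233


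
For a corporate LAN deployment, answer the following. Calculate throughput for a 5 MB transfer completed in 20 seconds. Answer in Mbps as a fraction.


Given: file = 5 MB, time = 20 s
File in Mb = 5 * 8 = 40 Mb
Throughput = 40 / 20 Mbps
Throughput = 2 Mbps

2


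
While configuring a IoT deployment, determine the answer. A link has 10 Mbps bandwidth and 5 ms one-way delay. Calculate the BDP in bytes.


Given: bandwidth = 10 Mbps, delay = 5 ms
BDP in bits = 10 * 10^6 * 5 / 1000
BDP in bits = 50000
BDP in bytes = 50000 / 8 = 6250

6250


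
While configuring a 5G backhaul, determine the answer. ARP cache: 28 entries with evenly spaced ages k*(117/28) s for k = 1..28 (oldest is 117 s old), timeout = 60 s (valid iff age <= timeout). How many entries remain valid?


Ages are k * 117/28 s for k = 1..28 (spacing = 4.1786 s).
Entry k is valid iff k * 117/28 <= 60 iff k <= 28 * 60 / 117 = 14.3590
n_valid = floor(14.3590) = 14
(n_stale = 28 - 14 = 14)

14


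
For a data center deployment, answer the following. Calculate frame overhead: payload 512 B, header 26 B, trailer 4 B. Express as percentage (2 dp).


Given: payload = 512 B, header = 26 B, trailer = 4 B
Overhead bytes = header + trailer = 26 + 4 = 30
Total frame = payload + overhead = 512 + 30 = 542
Overhead % = 30 / 542 * 100 = 5.5351% -> 5.54% (2 dp)

5.54


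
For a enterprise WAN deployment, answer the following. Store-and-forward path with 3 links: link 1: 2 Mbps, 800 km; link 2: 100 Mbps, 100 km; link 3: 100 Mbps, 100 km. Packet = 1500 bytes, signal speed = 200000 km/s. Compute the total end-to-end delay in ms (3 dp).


Packet = 1500 bytes = 12000 bits. Store-and-forward: sum (t_trans + t_prop) per link.
Link 1: t_trans = 12000/(2*10^6) s = 6.0000 ms; t_prop = 800/200000 s = 4.0000 ms; subtotal = 10.0000 ms
Link 2: t_trans = 12000/(100*10^6) s = 0.1200 ms; t_prop = 100/200000 s = 0.5000 ms; subtotal = 0.6200 ms
Link 3: t_trans = 12000/(100*10^6) s = 0.1200 ms; t_prop = 100/200000 s = 0.5000 ms; subtotal = 0.6200 ms
End-to-end = 10.0000 + 0.6200 + 0.6200 = 11.2400 ms -> 11.240 ms (3 dp)

11.240


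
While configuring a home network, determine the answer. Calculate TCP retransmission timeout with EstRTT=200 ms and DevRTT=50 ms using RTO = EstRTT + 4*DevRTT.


Given: EstRTT = 200 ms, DevRTT = 50 ms
Timeout = EstRTT + 4 * DevRTT
4 * DevRTT = 4 * 50 = 200
Timeout = 200 + 200 = 400 ms

400


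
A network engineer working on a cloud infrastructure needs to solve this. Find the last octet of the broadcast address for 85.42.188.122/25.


Given: IP = 85.42.188.122, prefix = /25
Host bits = 32 - 25 = 7
Network last octet = 122 AND mask = 0
Host part size = 2^7 - 1 = 127
Broadcast last octet = 0 OR 127 = 127

127


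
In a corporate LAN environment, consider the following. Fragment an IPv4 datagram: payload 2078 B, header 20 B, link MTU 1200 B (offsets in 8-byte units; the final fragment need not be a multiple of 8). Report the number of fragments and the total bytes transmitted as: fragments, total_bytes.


Max data per non-final fragment = floor((MTU - header)/8)*8 = floor((1200 - 20)/8)*8 = floor(1180/8)*8 = 1176 B
Final fragment needs no 8-byte alignment: it can carry up to MTU - header = 1180 B
Non-final fragments needed = ceil((payload - 1180) / 1176) = ceil(898/1176) = ceil(0.7636) = 1
Number of fragments = 1 + 1 = 2
Fragment sizes (data): 1 * 1176 B + 902 B (last, 902 <= 1180 OK)
Total bytes sent = payload + n_frags * header = 2078 + 2*20 = 2078 + 40 = 2118 B

2, 2118


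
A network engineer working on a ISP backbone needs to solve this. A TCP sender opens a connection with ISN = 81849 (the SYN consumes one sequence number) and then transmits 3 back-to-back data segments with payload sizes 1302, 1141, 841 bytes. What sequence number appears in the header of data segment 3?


The SYN occupies sequence number ISN = 81849, so the first data byte is ISN + 1 = 81850.
SEQ of data segment i = (ISN + 1) + sum of payload sizes of segments 1..i-1.
Segment 1: SEQ = 81850, payload = 1302 bytes
Segment 2: SEQ = 83152, payload = 1141 bytes
Segment 3: SEQ = 84293, payload = 841 bytes
SEQ of segment 3 = 81850 + 1302 + 1141 = 84293

84293


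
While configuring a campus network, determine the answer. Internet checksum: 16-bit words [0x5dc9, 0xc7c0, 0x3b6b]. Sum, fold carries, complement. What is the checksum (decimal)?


Given words: [0x5dc9, 0xc7c0, 0x3b6b]
Step 1: Sum all words
Raw sum = 24009 + 51136 + 15211 = 90356
Step 2: Fold carry: (24820 + 1) = 24821
One's complement = ~24821 & 0xFFFF = 40714

40714


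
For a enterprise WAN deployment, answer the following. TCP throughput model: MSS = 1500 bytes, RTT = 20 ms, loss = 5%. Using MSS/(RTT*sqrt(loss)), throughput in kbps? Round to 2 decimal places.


Given: MSS = 1500 bytes, RTT = 20 ms, loss = 5%
RTT in seconds = 20 / 1000 = 0.02
Loss rate = 5% = 0.05
sqrt(loss) = sqrt(0.05) = 0.223606797750
Throughput (bytes/s) = 1500 / (0.02 * 0.223606797750) = 335410.1966
Throughput (kbps) = 335410.1966 * 8 / 1000 = 2683.281573 -> 2683.28 kbps (2 dp)

2683.28


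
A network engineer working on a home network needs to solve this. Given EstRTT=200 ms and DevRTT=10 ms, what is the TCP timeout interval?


Given: EstRTT = 200 ms, DevRTT = 10 ms
Timeout = EstRTT + 4 * DevRTT
4 * DevRTT = 4 * 10 = 40
Timeout = 200 + 40 = 240 ms

240


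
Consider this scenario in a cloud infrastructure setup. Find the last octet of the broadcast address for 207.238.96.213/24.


Given: IP = 207.238.96.213, prefix = /24
Host bits = 32 - 24 = 8
Network last octet = 213 AND mask = 0
Host part size = 2^8 - 1 = 255
Broadcast last octet = 0 OR 255 = 255

255


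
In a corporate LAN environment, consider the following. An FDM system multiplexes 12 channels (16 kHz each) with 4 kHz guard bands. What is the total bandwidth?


Given: 12 channels, 16 kHz each, guard = 4 kHz
Channel bandwidth = 12 * 16 = 192 kHz
Guard bands = 11 gaps * 4 kHz = 44 kHz
Total = 192 + 44 = 236 kHz

236


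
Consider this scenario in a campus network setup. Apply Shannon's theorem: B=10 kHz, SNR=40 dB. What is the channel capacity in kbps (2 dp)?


Given: B = 10 kHz, SNR = 40 dB
SNR linear = 10^(40/10) = 10000
1 + SNR = 10001
log2(10001) = 13.2878566418
C = 10 * 1000 * 13.2878566418 = 132878.5664 bps
C = 132.878566 kbps -> 132.88 kbps (2 dp)

132.88


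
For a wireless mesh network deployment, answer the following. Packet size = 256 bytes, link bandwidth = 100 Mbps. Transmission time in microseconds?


Given: packet = 256 bytes, bandwidth = 100 Mbps
Packet in bits = 256 * 8 = 2048 bits
Bandwidth = 100 * 10^6 = 100000000 bps
Time = 2048 / 100000000 seconds
Time in us = 2048 * 10^6 / 100000000 = 20.48

20.48


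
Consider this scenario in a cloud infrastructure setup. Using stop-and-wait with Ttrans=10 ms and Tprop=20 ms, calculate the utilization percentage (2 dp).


Given: Ttrans = 10 ms, Tprop = 20 ms
RTT = 2 * Tprop = 2 * 20 = 40 ms
U = Ttrans / (Ttrans + RTT)
U = 10 / (10 + 40)
U = 10 / 50 = 0.2
U% = 20.00%

20.00


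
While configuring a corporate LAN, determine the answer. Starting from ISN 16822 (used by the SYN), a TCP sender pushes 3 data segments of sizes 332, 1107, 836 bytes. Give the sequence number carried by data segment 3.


The SYN occupies sequence number ISN = 16822, so the first data byte is ISN + 1 = 16823.
SEQ of data segment i = (ISN + 1) + sum of payload sizes of segments 1..i-1.
Segment 1: SEQ = 16823, payload = 332 bytes
Segment 2: SEQ = 17155, payload = 1107 bytes
Segment 3: SEQ = 18262, payload = 836 bytes
SEQ of segment 3 = 16823 + 332 + 1107 = 18262

18262


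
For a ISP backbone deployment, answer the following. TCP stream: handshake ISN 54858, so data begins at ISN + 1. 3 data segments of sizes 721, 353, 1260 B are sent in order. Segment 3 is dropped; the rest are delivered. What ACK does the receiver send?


SYN uses sequence number 54858; first data byte = ISN + 1 = 54859.
Segment 1: SEQ = 54859, len = 721 B, covers [54859, 55579]
Segment 2: SEQ = 55580, len = 353 B, covers [55580, 55932]
Segment 3: SEQ = 55933, len = 1260 B, covers [55933, 57192] [LOST]
In-order data received: bytes [54859, 55932] (segments 1..2).
Segment 3 missing -> gap begins at byte 55933.
Cumulative ACK = next expected in-order byte = 54859 + 721 + 353 = 55933

55933


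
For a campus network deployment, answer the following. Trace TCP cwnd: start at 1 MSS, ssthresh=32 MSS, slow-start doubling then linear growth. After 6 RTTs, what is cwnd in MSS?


RTT 0: cwnd = 1 MSS (initial)
RTT 1: cwnd = 2 MSS (slow start, doubled)
RTT 2: cwnd = 4 MSS (slow start, doubled)
RTT 3: cwnd = 8 MSS (slow start, doubled)
RTT 4: cwnd = 16 MSS (slow start, doubled)
RTT 5: cwnd = 32 MSS (slow start, doubled)
RTT 6: cwnd = 33 MSS (congestion avoidance, +1)

33


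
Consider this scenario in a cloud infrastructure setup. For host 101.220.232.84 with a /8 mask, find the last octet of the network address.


Given: IP = 101.220.232.84, prefix = /8
Subnet mask = 255.0.0.0
Last octet of IP: 84
Last octet of mask: 0
Network last octet = 84 AND 0 = 0

0


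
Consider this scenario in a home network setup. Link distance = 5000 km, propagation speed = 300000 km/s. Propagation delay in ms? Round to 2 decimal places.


Given: distance = 5000 km, speed = 300000 km/s
Delay = distance / speed = 5000 / 300000 seconds
Delay in ms = 5000 * 1000 / 300000
Delay = 16.6667 ms
Rounded to 2 dp = 16.67 ms

16.67


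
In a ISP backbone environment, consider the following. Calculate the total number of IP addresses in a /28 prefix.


Given: CIDR prefix /28
Host bits = 32 - 28 = 4
Total addresses = 2^4 = 16

16


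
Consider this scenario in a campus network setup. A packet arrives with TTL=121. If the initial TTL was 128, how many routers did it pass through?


Given: initial TTL = 128, received TTL = 121
Hops = initial TTL - received TTL
Hops = 128 - 121 = 7

7


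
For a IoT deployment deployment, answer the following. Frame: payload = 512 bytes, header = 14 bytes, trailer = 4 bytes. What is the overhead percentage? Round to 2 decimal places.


Given: payload = 512 B, header = 14 B, trailer = 4 B
Overhead bytes = header + trailer = 14 + 4 = 18
Total frame = payload + overhead = 512 + 18 = 530
Overhead % = 18 / 530 * 100 = 3.3962% -> 3.40% (2 dp)

3.40
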